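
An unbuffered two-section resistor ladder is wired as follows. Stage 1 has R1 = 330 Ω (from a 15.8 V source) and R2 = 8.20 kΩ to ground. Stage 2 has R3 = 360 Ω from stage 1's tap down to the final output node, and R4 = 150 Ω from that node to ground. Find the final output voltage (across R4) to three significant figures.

Stage 2 presents R3+R4 = 510.0 Ω as a load on stage 1's tap.
Stage 1's lower leg becomes R2‖(R3+R4) = 480.1 Ω, so V_mid = 15.8 × 480.1/810.1 = 9.364 V.
Stage 2 is itself unloaded: V_out = V_mid × R4/(R3+R4) = 9.364 × 150/510.0 = 2.75 V.

V_out ≈ 2.75 V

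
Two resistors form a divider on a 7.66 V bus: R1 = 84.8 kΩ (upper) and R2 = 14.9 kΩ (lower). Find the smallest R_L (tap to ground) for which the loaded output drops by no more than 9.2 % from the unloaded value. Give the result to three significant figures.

R_L(min) ≈ 125 kΩ

Output resistance R_th = R1‖R2 = (84.8 × 14.9)/99.70 = 12.67 kΩ.
The fractional drop is R_th/(R_th + R_L); requiring this ≤ 0.0920 gives R_L ≥ R_th(1/0.0920 − 1) = 12.67 × 9.870 = 125 kΩ.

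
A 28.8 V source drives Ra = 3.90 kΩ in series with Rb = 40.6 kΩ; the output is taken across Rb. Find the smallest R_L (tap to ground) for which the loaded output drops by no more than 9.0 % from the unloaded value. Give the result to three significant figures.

Output resistance R_th = Ra‖Rb = (3.90 × 40.6)/44.50 = 3.558 kΩ.
The fractional drop is R_th/(R_th + R_L); requiring this ≤ 0.0900 gives R_L ≥ R_th(1/0.0900 − 1) = 3.558 × 10.11 = 36.0 kΩ.

R_L(min) ≈ 36.0 kΩ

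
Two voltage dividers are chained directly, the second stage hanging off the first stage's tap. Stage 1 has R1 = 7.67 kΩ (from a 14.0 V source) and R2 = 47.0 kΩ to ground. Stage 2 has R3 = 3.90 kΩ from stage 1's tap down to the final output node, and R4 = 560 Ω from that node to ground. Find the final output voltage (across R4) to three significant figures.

V_out ≈ 0.610 V

Stage 2 presents R3+R4 = 4460 Ω as a load on stage 1's tap.
Stage 1's lower leg becomes R2‖(R3+R4) = 4073 Ω, so V_mid = 14.0 × 4073/11740 = 4.856 V.
Stage 2 is itself unloaded: V_out = V_mid × R4/(R3+R4) = 4.856 × 560/4460 = 0.610 V.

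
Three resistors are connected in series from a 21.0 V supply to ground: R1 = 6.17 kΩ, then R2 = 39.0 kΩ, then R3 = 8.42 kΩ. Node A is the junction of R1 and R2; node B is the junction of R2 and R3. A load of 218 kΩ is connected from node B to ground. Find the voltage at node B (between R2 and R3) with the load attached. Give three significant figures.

V ≈ 3.20 V

At node B, R3 is in parallel with the load: R3‖R_L = 8.107 kΩ.
Below node A the resistance is R2 + (R3‖R_L) = 47.11 kΩ, so V_A = 21.0 × 47.11/53.28 = 18.57 V.
Then V_B = V_A × (R3‖R_L)/(R2 + R3‖R_L) = 18.57 × 8.107/47.11 = 3.20 V.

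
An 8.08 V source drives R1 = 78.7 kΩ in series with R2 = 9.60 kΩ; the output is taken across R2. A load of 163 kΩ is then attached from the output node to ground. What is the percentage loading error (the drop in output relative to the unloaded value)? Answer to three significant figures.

4.99 %

The divider's output (Thévenin) resistance is R1‖R2 = 8.556 kΩ.
Fractional drop under load = R_th/(R_th + R_L) = 8.556 / (8.556 + 163) = 0.04987.
So the output falls by 4.99 %.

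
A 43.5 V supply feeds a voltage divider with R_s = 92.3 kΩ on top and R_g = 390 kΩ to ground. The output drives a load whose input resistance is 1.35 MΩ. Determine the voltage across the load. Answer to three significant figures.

V_out ≈ 33.3 V

The load sits in parallel with R_g: R_g‖R_L = (390 × 1350) / (390 + 1350) = 302.6 kΩ.
V_out = 43.5 × 302.6 / (92.3 + 302.6) = 43.5 × 302.6/394.9 = 33.3 V.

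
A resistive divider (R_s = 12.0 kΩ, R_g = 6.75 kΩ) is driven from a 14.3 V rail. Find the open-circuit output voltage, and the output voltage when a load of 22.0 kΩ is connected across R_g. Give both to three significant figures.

Open-circuit: V = 14.3 × 6.75/(12.0 + 6.75) = 5.15 V.
With the load, R_g becomes R_g‖R_L = 5.165 kΩ, so V = 14.3 × 5.165/17.17 = 4.30 V.

Unloaded: 5.15 V; loaded: 4.30 V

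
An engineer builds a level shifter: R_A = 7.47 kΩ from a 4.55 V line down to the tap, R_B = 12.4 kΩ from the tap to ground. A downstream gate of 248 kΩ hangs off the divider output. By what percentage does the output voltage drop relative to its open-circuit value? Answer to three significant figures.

1.85 %

The divider's output (Thévenin) resistance is R_A‖R_B = 4.662 kΩ.
Fractional drop under load = R_th/(R_th + R_L) = 4.662 / (4.662 + 248) = 0.01845.
So the output falls by 1.85 %.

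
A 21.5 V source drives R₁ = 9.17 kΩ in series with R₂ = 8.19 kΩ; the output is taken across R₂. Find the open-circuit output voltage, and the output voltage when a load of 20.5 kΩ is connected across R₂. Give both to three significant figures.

Open-circuit: V = 21.5 × 8.19/(9.17 + 8.19) = 10.1 V.
With the load, R₂ becomes R₂‖R_L = 5.852 kΩ, so V = 21.5 × 5.852/15.02 = 8.38 V.

Unloaded: 10.1 V; loaded: 8.38 V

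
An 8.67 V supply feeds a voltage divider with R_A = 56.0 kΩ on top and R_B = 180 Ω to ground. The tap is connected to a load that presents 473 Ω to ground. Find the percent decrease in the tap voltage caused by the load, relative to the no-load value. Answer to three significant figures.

27.5 %

Unloaded V = 8.67 × 180/56180 = 0.02778 V.
Loaded: R_B‖R_L = 130.4 Ω, giving V = 8.67 × 130.4/56130 = 0.02014 V.
Drop = (0.02778 − 0.02014) / 0.02778 = 27.5 %.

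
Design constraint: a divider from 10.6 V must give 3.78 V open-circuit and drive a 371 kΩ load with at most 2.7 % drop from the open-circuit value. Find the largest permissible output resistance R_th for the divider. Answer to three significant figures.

R_th ≤ 10.3 kΩ

Loading drop = R_th/(R_th + R_L) ≤ 0.0270, so R_th ≤ R_L · ε/(1−ε) = 371 kΩ × 0.0270/0.9730 = 10.3 kΩ.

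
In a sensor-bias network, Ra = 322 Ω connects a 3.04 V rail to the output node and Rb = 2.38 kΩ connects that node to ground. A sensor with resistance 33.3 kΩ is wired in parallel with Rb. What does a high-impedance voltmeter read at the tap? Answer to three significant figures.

The load sits in parallel with Rb: Rb‖R_L = (2380 × 33300) / (2380 + 33300) = 2221 Ω.
V_out = 3.04 × 2221 / (322 + 2221) = 3.04 × 2221/2543 = 2.66 V.
(Unloaded it would have been 2.68 V.)

V_out ≈ 2.66 V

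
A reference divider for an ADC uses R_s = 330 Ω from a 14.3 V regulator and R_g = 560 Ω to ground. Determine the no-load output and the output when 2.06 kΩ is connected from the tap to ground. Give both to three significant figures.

Unloaded: 9.00 V; loaded: 8.17 V

Open-circuit: V = 14.3 × 560/(330 + 560) = 9.00 V.
With the load, R_g becomes R_g‖R_L = 440.3 Ω, so V = 14.3 × 440.3/770.3 = 8.17 V.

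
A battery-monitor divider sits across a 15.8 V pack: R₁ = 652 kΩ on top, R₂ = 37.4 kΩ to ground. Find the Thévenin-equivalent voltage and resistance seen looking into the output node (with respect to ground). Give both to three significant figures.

V_th = 0.857 V, R_th = 35.4 kΩ

V_th is the open-circuit tap voltage: 15.8 × 37.4/(652 + 37.4) = 0.857 V.
With the supply zeroed, R₁ and R₂ appear in parallel from the tap: R_th = R₁‖R₂ = (652 × 37.4)/689.4 = 35.4 kΩ.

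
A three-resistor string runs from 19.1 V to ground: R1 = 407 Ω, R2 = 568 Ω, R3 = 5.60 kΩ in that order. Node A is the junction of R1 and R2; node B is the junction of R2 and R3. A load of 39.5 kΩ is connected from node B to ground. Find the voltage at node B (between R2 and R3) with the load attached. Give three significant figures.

At node B, R3 is in parallel with the load: R3‖R_L = 4905 Ω.
Below node A the resistance is R2 + (R3‖R_L) = 5473 Ω, so V_A = 19.1 × 5473/5880 = 17.78 V.
Then V_B = V_A × (R3‖R_L)/(R2 + R3‖R_L) = 17.78 × 4905/5473 = 15.9 V.

V ≈ 15.9 V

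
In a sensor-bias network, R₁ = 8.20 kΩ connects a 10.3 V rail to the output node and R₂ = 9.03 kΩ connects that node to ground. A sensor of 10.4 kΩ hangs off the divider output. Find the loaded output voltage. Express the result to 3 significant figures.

The load sits in parallel with R₂: R₂‖R_L = (9.03 × 10.4) / (9.03 + 10.4) = 4.833 kΩ.
V_out = 10.3 × 4.833 / (8.20 + 4.833) = 10.3 × 4.833/13.03 = 3.82 V.

V_out ≈ 3.82 V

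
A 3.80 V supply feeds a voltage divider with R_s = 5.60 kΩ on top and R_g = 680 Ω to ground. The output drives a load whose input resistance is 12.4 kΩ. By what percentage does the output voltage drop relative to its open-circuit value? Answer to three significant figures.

The divider's output (Thévenin) resistance is R_s‖R_g = 606.4 Ω.
Fractional drop under load = R_th/(R_th + R_L) = 606.4 / (606.4 + 12400) = 0.04662.
So the output falls by 4.66 %.

4.66 %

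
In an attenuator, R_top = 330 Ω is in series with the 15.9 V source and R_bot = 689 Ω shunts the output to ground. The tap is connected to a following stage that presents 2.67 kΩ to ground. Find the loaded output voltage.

The load sits in parallel with R_bot: R_bot‖R_L = (689 × 2670) / (689 + 2670) = 547.7 Ω.
V_out = 15.9 × 547.7 / (330 + 547.7) = 15.9 × 547.7/877.7 = 9.92 V.
(Unloaded it would have been 10.8 V.)

V_out ≈ 9.92 V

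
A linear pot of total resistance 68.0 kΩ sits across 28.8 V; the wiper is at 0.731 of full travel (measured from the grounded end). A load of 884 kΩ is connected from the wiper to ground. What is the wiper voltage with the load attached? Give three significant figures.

V ≈ 20.7 V

The wiper splits the pot into (1−α)R = 18.29 kΩ above and αR = 49.71 kΩ below.
Lower section ‖ load = 47.06 kΩ.
V_wiper = 28.8 × 47.06/(18.29 + 47.06) = 20.7 V.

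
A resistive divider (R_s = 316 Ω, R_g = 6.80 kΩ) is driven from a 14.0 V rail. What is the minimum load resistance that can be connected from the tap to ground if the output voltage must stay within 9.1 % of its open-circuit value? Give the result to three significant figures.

Output resistance R_th = R_s‖R_g = (316 × 6800)/7116 = 302.0 Ω.
The fractional drop is R_th/(R_th + R_L); requiring this ≤ 0.0910 gives R_L ≥ R_th(1/0.0910 − 1) = 302.0 × 9.989 = 3.02 kΩ.

R_L(min) ≈ 3.02 kΩ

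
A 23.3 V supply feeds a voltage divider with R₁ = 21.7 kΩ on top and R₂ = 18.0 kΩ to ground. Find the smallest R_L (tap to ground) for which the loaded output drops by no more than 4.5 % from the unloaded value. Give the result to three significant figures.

Output resistance R_th = R₁‖R₂ = (21.7 × 18.0)/39.70 = 9.839 kΩ.
The fractional drop is R_th/(R_th + R_L); requiring this ≤ 0.0450 gives R_L ≥ R_th(1/0.0450 − 1) = 9.839 × 21.22 = 209 kΩ.

R_L(min) ≈ 209 kΩ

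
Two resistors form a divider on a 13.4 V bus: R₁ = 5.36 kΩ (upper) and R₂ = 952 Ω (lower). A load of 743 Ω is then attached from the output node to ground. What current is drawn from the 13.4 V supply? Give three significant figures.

I ≈ 2.32 mA

R₂‖R_L = 417.3 Ω, so the source sees R₁ + R₂‖R_L = 5777 Ω.
I = 13.4 V / 5777 Ω = 2.32 mA.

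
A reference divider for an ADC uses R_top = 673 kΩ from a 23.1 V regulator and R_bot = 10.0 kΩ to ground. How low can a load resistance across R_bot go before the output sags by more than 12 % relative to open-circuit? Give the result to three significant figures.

Output resistance R_th = R_top‖R_bot = (673 × 10.0)/683.0 = 9.854 kΩ.
The fractional drop is R_th/(R_th + R_L); requiring this ≤ 0.120 gives R_L ≥ R_th(1/0.120 − 1) = 9.854 × 7.333 = 72.3 kΩ.

R_L(min) ≈ 72.3 kΩ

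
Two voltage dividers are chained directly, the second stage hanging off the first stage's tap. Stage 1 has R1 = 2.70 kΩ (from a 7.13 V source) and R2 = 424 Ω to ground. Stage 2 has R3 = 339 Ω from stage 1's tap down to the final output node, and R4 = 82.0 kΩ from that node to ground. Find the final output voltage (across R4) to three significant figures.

Stage 2 presents R3+R4 = 82340 Ω as a load on stage 1's tap.
Stage 1's lower leg becomes R2‖(R3+R4) = 421.8 Ω, so V_mid = 7.13 × 421.8/3122 = 0.9634 V.
Stage 2 is itself unloaded: V_out = V_mid × R4/(R3+R4) = 0.9634 × 82000/82340 = 0.959 V.

V_out ≈ 0.959 V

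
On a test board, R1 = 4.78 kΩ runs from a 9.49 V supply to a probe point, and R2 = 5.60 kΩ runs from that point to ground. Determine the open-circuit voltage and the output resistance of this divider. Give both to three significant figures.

V_th is the open-circuit tap voltage: 9.49 × 5.60/(4.78 + 5.60) = 5.12 V.
With the supply zeroed, R1 and R2 appear in parallel from the tap: R_th = R1‖R2 = (4.78 × 5.60)/10.38 = 2.58 kΩ.

V_th = 5.12 V, R_th = 2.58 kΩ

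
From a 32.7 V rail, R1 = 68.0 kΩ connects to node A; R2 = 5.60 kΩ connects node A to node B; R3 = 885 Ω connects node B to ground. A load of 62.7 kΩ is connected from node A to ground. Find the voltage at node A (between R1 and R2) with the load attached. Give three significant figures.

V ≈ 2.60 V

Below node A the series string R2+R3 = 6485 Ω sits in parallel with the 62700 Ω load: 5877 Ω.
V_A = 32.7 × 5877/(68000 + 5877) = 2.60 V.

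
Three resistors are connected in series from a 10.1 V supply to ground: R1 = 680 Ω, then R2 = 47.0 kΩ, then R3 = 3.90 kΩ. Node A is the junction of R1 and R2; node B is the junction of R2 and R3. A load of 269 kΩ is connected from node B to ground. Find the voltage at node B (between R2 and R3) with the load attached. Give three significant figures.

At node B, R3 is in parallel with the load: R3‖R_L = 3844 Ω.
Below node A the resistance is R2 + (R3‖R_L) = 50840 Ω, so V_A = 10.1 × 50840/51520 = 9.967 V.
Then V_B = V_A × (R3‖R_L)/(R2 + R3‖R_L) = 9.967 × 3844/50840 = 0.754 V.

V ≈ 0.754 V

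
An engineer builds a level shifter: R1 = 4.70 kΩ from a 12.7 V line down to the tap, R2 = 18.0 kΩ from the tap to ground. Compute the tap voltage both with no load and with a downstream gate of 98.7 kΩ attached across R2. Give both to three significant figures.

Open-circuit: V = 12.7 × 18.0/(4.70 + 18.0) = 10.1 V.
With the load, R2 becomes R2‖R_L = 15.22 kΩ, so V = 12.7 × 15.22/19.92 = 9.70 V.

Unloaded: 10.1 V; loaded: 9.70 V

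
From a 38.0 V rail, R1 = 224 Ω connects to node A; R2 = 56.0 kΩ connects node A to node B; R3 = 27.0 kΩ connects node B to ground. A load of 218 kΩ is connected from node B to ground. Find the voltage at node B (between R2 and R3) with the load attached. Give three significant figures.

At node B, R3 is in parallel with the load: R3‖R_L = 24020 Ω.
Below node A the resistance is R2 + (R3‖R_L) = 80020 Ω, so V_A = 38.0 × 80020/80250 = 37.89 V.
Then V_B = V_A × (R3‖R_L)/(R2 + R3‖R_L) = 37.89 × 24020/80020 = 11.4 V.

V ≈ 11.4 V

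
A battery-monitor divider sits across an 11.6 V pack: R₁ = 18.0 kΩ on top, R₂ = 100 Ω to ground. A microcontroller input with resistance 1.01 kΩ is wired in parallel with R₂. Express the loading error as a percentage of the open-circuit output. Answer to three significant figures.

The divider's output (Thévenin) resistance is R₁‖R₂ = 99.45 Ω.
Fractional drop under load = R_th/(R_th + R_L) = 99.45 / (99.45 + 1010) = 0.08964.
So the output falls by 8.96 %.

8.96 %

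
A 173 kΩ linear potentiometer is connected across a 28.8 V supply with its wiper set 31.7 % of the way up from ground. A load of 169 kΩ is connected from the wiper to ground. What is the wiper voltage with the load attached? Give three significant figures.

V ≈ 7.47 V

The wiper splits the pot into (1−α)R = 118.2 kΩ above and αR = 54.84 kΩ below.
Lower section ‖ load = 41.40 kΩ.
V_wiper = 28.8 × 41.40/(118.2 + 41.40) = 7.47 V.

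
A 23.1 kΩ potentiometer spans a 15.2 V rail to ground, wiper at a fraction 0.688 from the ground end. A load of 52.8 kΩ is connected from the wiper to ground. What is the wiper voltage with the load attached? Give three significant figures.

The wiper splits the pot into (1−α)R = 7.207 kΩ above and αR = 15.89 kΩ below.
Lower section ‖ load = 12.22 kΩ.
V_wiper = 15.2 × 12.22/(7.207 + 12.22) = 9.56 V.

V ≈ 9.56 V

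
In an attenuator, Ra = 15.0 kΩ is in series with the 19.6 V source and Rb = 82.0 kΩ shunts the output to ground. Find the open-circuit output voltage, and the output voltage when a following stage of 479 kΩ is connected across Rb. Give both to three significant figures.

Unloaded: 16.6 V; loaded: 16.1 V

Open-circuit: V = 19.6 × 82.0/(15.0 + 82.0) = 16.6 V.
With the load, Rb becomes Rb‖R_L = 70.01 kΩ, so V = 19.6 × 70.01/85.01 = 16.1 V.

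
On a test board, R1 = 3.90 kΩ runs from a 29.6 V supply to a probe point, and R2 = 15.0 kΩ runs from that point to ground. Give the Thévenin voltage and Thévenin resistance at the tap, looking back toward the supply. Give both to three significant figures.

V_th is the open-circuit tap voltage: 29.6 × 15.0/(3.90 + 15.0) = 23.5 V.
With the supply zeroed, R1 and R2 appear in parallel from the tap: R_th = R1‖R2 = (3.90 × 15.0)/18.90 = 3.10 kΩ.

V_th = 23.5 V, R_th = 3.10 kΩ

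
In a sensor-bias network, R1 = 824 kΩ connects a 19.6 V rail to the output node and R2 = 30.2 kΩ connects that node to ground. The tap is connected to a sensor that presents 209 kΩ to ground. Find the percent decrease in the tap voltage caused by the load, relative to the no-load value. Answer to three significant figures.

The divider's output (Thévenin) resistance is R1‖R2 = 29.13 kΩ.
Fractional drop under load = R_th/(R_th + R_L) = 29.13 / (29.13 + 209) = 0.1223.
So the output falls by 12.2 %.

12.2 %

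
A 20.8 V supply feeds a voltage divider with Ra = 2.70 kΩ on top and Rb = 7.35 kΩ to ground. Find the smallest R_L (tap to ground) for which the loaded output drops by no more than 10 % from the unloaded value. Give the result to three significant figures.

R_L(min) ≈ 17.8 kΩ

Output resistance R_th = Ra‖Rb = (2.70 × 7.35)/10.05 = 1.975 kΩ.
The fractional drop is R_th/(R_th + R_L); requiring this ≤ 0.100 gives R_L ≥ R_th(1/0.100 − 1) = 1.975 × 9.000 = 17.8 kΩ.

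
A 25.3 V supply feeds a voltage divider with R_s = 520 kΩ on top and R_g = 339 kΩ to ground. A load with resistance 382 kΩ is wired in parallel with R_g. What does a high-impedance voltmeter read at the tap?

The load sits in parallel with R_g: R_g‖R_L = (339 × 382) / (339 + 382) = 179.6 kΩ.
V_out = 25.3 × 179.6 / (520 + 179.6) = 25.3 × 179.6/699.6 = 6.50 V.
(Unloaded it would have been 9.98 V.)

V_out ≈ 6.50 V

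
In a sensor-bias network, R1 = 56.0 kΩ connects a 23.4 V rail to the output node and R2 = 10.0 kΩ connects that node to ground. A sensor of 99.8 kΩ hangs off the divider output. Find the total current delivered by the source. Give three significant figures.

R2‖R_L = 9.089 kΩ, so the source sees R1 + R2‖R_L = 65.09 kΩ.
I = 23.4 V / 65.09 kΩ = 0.360 mA.

I ≈ 0.360 mA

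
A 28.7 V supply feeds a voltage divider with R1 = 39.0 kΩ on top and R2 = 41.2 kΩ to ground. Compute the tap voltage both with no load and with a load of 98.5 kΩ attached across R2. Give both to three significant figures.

Unloaded: 14.7 V; loaded: 12.3 V

Open-circuit: V = 28.7 × 41.2/(39.0 + 41.2) = 14.7 V.
With the load, R2 becomes R2‖R_L = 29.05 kΩ, so V = 28.7 × 29.05/68.05 = 12.3 V.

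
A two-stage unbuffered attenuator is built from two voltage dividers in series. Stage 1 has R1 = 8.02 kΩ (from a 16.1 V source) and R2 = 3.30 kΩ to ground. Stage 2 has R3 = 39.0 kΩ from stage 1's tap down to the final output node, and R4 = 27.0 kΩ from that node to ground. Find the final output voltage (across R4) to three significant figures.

Stage 2 presents R3+R4 = 66.00 kΩ as a load on stage 1's tap.
Stage 1's lower leg becomes R2‖(R3+R4) = 3.143 kΩ, so V_mid = 16.1 × 3.143/11.16 = 4.533 V.
Stage 2 is itself unloaded: V_out = V_mid × R4/(R3+R4) = 4.533 × 27.0/66.00 = 1.85 V.

V_out ≈ 1.85 V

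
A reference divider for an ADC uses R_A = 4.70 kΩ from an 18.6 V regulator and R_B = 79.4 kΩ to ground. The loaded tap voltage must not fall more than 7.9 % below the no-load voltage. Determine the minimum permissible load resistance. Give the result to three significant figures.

Output resistance R_th = R_A‖R_B = (4.70 × 79.4)/84.10 = 4.437 kΩ.
The fractional drop is R_th/(R_th + R_L); requiring this ≤ 0.0790 gives R_L ≥ R_th(1/0.0790 − 1) = 4.437 × 11.66 = 51.7 kΩ.

R_L(min) ≈ 51.7 kΩ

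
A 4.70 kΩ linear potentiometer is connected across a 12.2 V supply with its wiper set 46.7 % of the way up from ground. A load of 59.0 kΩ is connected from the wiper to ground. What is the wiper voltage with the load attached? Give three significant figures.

V ≈ 5.59 V

The wiper splits the pot into (1−α)R = 2.505 kΩ above and αR = 2.195 kΩ below.
Lower section ‖ load = 2.116 kΩ.
V_wiper = 12.2 × 2.116/(2.505 + 2.116) = 5.59 V.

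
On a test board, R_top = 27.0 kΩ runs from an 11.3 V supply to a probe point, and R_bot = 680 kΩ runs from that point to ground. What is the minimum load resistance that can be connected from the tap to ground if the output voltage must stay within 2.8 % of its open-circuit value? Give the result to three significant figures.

Output resistance R_th = R_top‖R_bot = (27.0 × 680)/707.0 = 25.97 kΩ.
The fractional drop is R_th/(R_th + R_L); requiring this ≤ 0.0280 gives R_L ≥ R_th(1/0.0280 − 1) = 25.97 × 34.71 = 901 kΩ.

R_L(min) ≈ 901 kΩ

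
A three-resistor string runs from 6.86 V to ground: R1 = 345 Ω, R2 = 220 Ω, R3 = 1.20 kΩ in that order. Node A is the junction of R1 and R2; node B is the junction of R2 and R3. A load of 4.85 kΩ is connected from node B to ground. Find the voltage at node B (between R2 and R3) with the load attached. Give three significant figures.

V ≈ 4.32 V

At node B, R3 is in parallel with the load: R3‖R_L = 962.0 Ω.
Below node A the resistance is R2 + (R3‖R_L) = 1182 Ω, so V_A = 6.86 × 1182/1527 = 5.310 V.
Then V_B = V_A × (R3‖R_L)/(R2 + R3‖R_L) = 5.310 × 962.0/1182 = 4.32 V.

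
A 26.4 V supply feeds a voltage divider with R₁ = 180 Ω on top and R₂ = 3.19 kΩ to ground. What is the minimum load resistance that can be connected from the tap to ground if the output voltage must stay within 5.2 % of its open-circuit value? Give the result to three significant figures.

R_L(min) ≈ 3.11 kΩ

Output resistance R_th = R₁‖R₂ = (180 × 3190)/3370 = 170.4 Ω.
The fractional drop is R_th/(R_th + R_L); requiring this ≤ 0.0520 gives R_L ≥ R_th(1/0.0520 − 1) = 170.4 × 18.23 = 3.11 kΩ.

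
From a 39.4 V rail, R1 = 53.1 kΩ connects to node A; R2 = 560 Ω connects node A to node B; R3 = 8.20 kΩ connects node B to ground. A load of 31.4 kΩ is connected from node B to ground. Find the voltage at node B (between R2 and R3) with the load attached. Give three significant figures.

V ≈ 4.26 V

At node B, R3 is in parallel with the load: R3‖R_L = 6502 Ω.
Below node A the resistance is R2 + (R3‖R_L) = 7062 Ω, so V_A = 39.4 × 7062/60160 = 4.625 V.
Then V_B = V_A × (R3‖R_L)/(R2 + R3‖R_L) = 4.625 × 6502/7062 = 4.26 V.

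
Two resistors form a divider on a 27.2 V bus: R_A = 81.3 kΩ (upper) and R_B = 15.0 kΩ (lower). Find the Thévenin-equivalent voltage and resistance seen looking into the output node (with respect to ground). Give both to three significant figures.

V_th is the open-circuit tap voltage: 27.2 × 15.0/(81.3 + 15.0) = 4.24 V.
With the supply zeroed, R_A and R_B appear in parallel from the tap: R_th = R_A‖R_B = (81.3 × 15.0)/96.30 = 12.7 kΩ.

V_th = 4.24 V, R_th = 12.7 kΩ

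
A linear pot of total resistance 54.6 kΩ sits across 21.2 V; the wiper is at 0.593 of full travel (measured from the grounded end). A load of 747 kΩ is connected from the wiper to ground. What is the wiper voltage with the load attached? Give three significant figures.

V ≈ 12.4 V

The wiper splits the pot into (1−α)R = 22.22 kΩ above and αR = 32.38 kΩ below.
Lower section ‖ load = 31.03 kΩ.
V_wiper = 21.2 × 31.03/(22.22 + 31.03) = 12.4 V.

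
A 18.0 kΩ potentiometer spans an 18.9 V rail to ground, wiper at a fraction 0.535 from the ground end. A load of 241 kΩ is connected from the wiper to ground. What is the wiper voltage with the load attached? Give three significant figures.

The wiper splits the pot into (1−α)R = 8.370 kΩ above and αR = 9.630 kΩ below.
Lower section ‖ load = 9.260 kΩ.
V_wiper = 18.9 × 9.260/(8.370 + 9.260) = 9.93 V.

V ≈ 9.93 V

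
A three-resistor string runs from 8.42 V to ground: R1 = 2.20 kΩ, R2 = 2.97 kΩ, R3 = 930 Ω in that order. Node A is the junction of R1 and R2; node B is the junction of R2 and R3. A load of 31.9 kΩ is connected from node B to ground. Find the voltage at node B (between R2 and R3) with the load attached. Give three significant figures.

V ≈ 1.25 V

At node B, R3 is in parallel with the load: R3‖R_L = 903.7 Ω.
Below node A the resistance is R2 + (R3‖R_L) = 3874 Ω, so V_A = 8.42 × 3874/6074 = 5.370 V.
Then V_B = V_A × (R3‖R_L)/(R2 + R3‖R_L) = 5.370 × 903.7/3874 = 1.25 V.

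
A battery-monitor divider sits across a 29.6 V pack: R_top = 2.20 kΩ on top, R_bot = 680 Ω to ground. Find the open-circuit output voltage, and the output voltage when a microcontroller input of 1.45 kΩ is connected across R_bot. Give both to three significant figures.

Open-circuit: V = 29.6 × 680/(2200 + 680) = 6.99 V.
With the load, R_bot becomes R_bot‖R_L = 462.9 Ω, so V = 29.6 × 462.9/2663 = 5.15 V.

Unloaded: 6.99 V; loaded: 5.15 V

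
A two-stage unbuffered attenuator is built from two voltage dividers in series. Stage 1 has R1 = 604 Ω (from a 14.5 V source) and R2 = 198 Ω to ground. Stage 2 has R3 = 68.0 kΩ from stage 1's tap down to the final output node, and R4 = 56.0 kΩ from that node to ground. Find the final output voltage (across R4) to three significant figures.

Stage 2 presents R3+R4 = 124000 Ω as a load on stage 1's tap.
Stage 1's lower leg becomes R2‖(R3+R4) = 197.7 Ω, so V_mid = 14.5 × 197.7/801.7 = 3.576 V.
Stage 2 is itself unloaded: V_out = V_mid × R4/(R3+R4) = 3.576 × 56000/124000 = 1.61 V.

V_out ≈ 1.61 V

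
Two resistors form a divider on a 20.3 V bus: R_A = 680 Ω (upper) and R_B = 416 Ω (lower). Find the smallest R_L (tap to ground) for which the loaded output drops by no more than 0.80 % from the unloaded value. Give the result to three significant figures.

R_L(min) ≈ 32.0 kΩ

Output resistance R_th = R_A‖R_B = (680 × 416)/1096 = 258.1 Ω.
The fractional drop is R_th/(R_th + R_L); requiring this ≤ 0.00800 gives R_L ≥ R_th(1/0.00800 − 1) = 258.1 × 124.0 = 32.0 kΩ.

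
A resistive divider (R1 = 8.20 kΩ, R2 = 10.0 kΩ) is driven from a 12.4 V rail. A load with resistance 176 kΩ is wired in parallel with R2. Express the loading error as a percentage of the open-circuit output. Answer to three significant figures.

2.50 %

The divider's output (Thévenin) resistance is R1‖R2 = 4.505 kΩ.
Fractional drop under load = R_th/(R_th + R_L) = 4.505 / (4.505 + 176) = 0.02496.
So the output falls by 2.50 %.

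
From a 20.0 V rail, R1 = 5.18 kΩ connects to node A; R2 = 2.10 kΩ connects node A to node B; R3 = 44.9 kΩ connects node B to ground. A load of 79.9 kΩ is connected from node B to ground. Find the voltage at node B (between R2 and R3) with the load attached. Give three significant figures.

V ≈ 16.0 V

At node B, R3 is in parallel with the load: R3‖R_L = 28.75 kΩ.
Below node A the resistance is R2 + (R3‖R_L) = 30.85 kΩ, so V_A = 20.0 × 30.85/36.03 = 17.12 V.
Then V_B = V_A × (R3‖R_L)/(R2 + R3‖R_L) = 17.12 × 28.75/30.85 = 16.0 V.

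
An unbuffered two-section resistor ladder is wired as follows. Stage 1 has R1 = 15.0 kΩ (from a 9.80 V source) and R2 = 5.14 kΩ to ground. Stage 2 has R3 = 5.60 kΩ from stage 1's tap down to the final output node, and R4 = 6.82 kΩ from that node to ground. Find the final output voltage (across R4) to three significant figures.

V_out ≈ 1.05 V

Stage 2 presents R3+R4 = 12.42 kΩ as a load on stage 1's tap.
Stage 1's lower leg becomes R2‖(R3+R4) = 3.635 kΩ, so V_mid = 9.80 × 3.635/18.64 = 1.912 V.
Stage 2 is itself unloaded: V_out = V_mid × R4/(R3+R4) = 1.912 × 6.82/12.42 = 1.05 V.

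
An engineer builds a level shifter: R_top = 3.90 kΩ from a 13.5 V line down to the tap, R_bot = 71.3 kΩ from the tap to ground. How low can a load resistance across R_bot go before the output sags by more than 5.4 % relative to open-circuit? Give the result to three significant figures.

Output resistance R_th = R_top‖R_bot = (3.90 × 71.3)/75.20 = 3.698 kΩ.
The fractional drop is R_th/(R_th + R_L); requiring this ≤ 0.0540 gives R_L ≥ R_th(1/0.0540 − 1) = 3.698 × 17.52 = 64.8 kΩ.

R_L(min) ≈ 64.8 kΩ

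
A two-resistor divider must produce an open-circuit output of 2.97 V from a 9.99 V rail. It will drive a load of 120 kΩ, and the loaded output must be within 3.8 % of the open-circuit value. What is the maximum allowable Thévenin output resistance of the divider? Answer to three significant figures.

R_th ≤ 4.74 kΩ

Loading drop = R_th/(R_th + R_L) ≤ 0.0380, so R_th ≤ R_L · ε/(1−ε) = 120 kΩ × 0.0380/0.9620 = 4.74 kΩ.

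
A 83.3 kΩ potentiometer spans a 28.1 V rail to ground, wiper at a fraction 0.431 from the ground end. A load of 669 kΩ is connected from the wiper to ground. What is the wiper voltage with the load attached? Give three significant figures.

V ≈ 11.8 V

The wiper splits the pot into (1−α)R = 47.40 kΩ above and αR = 35.90 kΩ below.
Lower section ‖ load = 34.07 kΩ.
V_wiper = 28.1 × 34.07/(47.40 + 34.07) = 11.8 V.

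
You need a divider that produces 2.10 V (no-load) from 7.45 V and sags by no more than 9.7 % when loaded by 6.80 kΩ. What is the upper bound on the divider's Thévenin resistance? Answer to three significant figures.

R_th ≤ 730 Ω

Loading drop = R_th/(R_th + R_L) ≤ 0.0970, so R_th ≤ R_L · ε/(1−ε) = 6.80 kΩ × 0.0970/0.9030 = 730 Ω.
(Any R1, R2 with R2/(R1+R2) = 0.282 and R1‖R2 ≤ 730 Ω will meet the spec.)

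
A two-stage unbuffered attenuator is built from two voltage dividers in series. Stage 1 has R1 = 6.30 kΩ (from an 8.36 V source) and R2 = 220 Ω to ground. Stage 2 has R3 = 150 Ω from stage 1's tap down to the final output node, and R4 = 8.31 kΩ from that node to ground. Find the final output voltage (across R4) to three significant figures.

Stage 2 presents R3+R4 = 8460 Ω as a load on stage 1's tap.
Stage 1's lower leg becomes R2‖(R3+R4) = 214.4 Ω, so V_mid = 8.36 × 214.4/6514 = 0.2752 V.
Stage 2 is itself unloaded: V_out = V_mid × R4/(R3+R4) = 0.2752 × 8310/8460 = 0.270 V.

V_out ≈ 0.270 V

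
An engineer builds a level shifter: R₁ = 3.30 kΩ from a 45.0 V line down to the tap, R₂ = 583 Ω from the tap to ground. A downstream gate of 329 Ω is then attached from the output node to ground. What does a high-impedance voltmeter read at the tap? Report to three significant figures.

The load sits in parallel with R₂: R₂‖R_L = (583 × 329) / (583 + 329) = 210.3 Ω.
V_out = 45.0 × 210.3 / (3300 + 210.3) = 45.0 × 210.3/3510 = 2.70 V.

V_out ≈ 2.70 V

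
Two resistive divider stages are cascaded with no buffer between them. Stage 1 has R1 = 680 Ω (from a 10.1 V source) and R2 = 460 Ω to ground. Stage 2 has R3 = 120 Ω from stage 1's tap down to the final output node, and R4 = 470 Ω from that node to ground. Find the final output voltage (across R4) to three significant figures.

V_out ≈ 2.22 V

Stage 2 presents R3+R4 = 590.0 Ω as a load on stage 1's tap.
Stage 1's lower leg becomes R2‖(R3+R4) = 258.5 Ω, so V_mid = 10.1 × 258.5/938.5 = 2.782 V.
Stage 2 is itself unloaded: V_out = V_mid × R4/(R3+R4) = 2.782 × 470/590.0 = 2.22 V.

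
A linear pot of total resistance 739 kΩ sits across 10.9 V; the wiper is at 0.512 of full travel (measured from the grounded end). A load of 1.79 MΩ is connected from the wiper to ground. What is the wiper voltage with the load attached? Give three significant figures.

The wiper splits the pot into (1−α)R = 360.6 kΩ above and αR = 378.4 kΩ below.
Lower section ‖ load = 312.3 kΩ.
V_wiper = 10.9 × 312.3/(360.6 + 312.3) = 5.06 V.

V ≈ 5.06 V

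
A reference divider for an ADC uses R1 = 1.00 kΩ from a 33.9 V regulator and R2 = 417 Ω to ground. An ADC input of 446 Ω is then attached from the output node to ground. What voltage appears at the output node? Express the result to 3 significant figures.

The load sits in parallel with R2: R2‖R_L = (417 × 446) / (417 + 446) = 215.5 Ω.
V_out = 33.9 × 215.5 / (1000 + 215.5) = 33.9 × 215.5/1216 = 6.01 V.

V_out ≈ 6.01 V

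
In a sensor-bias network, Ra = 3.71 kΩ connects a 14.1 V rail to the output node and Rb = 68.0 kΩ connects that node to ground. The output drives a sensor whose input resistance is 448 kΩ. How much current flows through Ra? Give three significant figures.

Rb‖R_L = 59.04 kΩ, so the source sees Ra + Rb‖R_L = 62.75 kΩ.
I = 14.1 V / 62.75 kΩ = 0.225 mA.

I ≈ 0.225 mA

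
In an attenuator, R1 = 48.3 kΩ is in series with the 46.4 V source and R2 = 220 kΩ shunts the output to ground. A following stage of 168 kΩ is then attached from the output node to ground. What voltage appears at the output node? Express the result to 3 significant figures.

The load sits in parallel with R2: R2‖R_L = (220 × 168) / (220 + 168) = 95.26 kΩ.
V_out = 46.4 × 95.26 / (48.3 + 95.26) = 46.4 × 95.26/143.6 = 30.8 V.

V_out ≈ 30.8 V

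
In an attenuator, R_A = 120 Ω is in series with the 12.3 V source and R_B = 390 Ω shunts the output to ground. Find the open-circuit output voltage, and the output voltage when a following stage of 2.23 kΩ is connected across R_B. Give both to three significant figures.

Open-circuit: V = 12.3 × 390/(120 + 390) = 9.41 V.
With the load, R_B becomes R_B‖R_L = 331.9 Ω, so V = 12.3 × 331.9/451.9 = 9.03 V.

Unloaded: 9.41 V; loaded: 9.03 V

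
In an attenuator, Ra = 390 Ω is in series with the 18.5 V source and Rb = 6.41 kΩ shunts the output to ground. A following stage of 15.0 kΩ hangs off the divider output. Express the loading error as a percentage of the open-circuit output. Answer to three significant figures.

2.39 %

The divider's output (Thévenin) resistance is Ra‖Rb = 367.6 Ω.
Fractional drop under load = R_th/(R_th + R_L) = 367.6 / (367.6 + 15000) = 0.02392.
So the output falls by 2.39 %.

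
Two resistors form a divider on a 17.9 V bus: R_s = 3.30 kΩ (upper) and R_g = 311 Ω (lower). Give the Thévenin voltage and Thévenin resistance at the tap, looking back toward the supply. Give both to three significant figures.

V_th = 1.54 V, R_th = 284 Ω

V_th is the open-circuit tap voltage: 17.9 × 311/(3300 + 311) = 1.54 V.
With the supply zeroed, R_s and R_g appear in parallel from the tap: R_th = R_s‖R_g = (3300 × 311)/3611 = 284 Ω.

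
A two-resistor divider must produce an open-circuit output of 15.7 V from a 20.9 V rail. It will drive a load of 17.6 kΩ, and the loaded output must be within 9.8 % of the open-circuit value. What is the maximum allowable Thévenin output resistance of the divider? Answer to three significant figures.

Loading drop = R_th/(R_th + R_L) ≤ 0.0980, so R_th ≤ R_L · ε/(1−ε) = 17.6 kΩ × 0.0980/0.9020 = 1.91 kΩ.
(Any R1, R2 with R2/(R1+R2) = 0.751 and R1‖R2 ≤ 1.91 kΩ will meet the spec.)

R_th ≤ 1.91 kΩ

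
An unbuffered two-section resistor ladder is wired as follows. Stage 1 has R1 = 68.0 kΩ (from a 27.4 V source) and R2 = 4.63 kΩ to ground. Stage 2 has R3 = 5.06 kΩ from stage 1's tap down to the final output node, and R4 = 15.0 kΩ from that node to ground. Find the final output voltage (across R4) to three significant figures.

Stage 2 presents R3+R4 = 20.06 kΩ as a load on stage 1's tap.
Stage 1's lower leg becomes R2‖(R3+R4) = 3.762 kΩ, so V_mid = 27.4 × 3.762/71.76 = 1.436 V.
Stage 2 is itself unloaded: V_out = V_mid × R4/(R3+R4) = 1.436 × 15.0/20.06 = 1.07 V.

V_out ≈ 1.07 V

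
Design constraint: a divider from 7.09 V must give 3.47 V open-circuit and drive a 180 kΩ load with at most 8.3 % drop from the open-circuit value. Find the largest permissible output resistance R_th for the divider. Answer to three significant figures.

R_th ≤ 16.3 kΩ

Loading drop = R_th/(R_th + R_L) ≤ 0.0830, so R_th ≤ R_L · ε/(1−ε) = 180 kΩ × 0.0830/0.9170 = 16.3 kΩ.
(Any R1, R2 with R2/(R1+R2) = 0.489 and R1‖R2 ≤ 16.3 kΩ will meet the spec.)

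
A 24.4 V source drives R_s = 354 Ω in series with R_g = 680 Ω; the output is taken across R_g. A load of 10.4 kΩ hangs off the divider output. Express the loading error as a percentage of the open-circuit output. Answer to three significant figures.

The divider's output (Thévenin) resistance is R_s‖R_g = 232.8 Ω.
Fractional drop under load = R_th/(R_th + R_L) = 232.8 / (232.8 + 10400) = 0.02189.
So the output falls by 2.19 %.

2.19 %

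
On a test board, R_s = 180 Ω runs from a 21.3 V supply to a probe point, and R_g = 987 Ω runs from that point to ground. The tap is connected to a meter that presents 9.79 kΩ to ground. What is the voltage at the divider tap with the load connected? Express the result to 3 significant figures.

The load sits in parallel with R_g: R_g‖R_L = (987 × 9790) / (987 + 9790) = 896.6 Ω.
V_out = 21.3 × 896.6 / (180 + 896.6) = 21.3 × 896.6/1077 = 17.7 V.

V_out ≈ 17.7 V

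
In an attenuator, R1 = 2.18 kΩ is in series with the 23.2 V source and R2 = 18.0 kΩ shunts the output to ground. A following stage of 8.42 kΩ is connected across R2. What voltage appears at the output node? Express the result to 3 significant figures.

V_out ≈ 16.8 V

The load sits in parallel with R2: R2‖R_L = (18.0 × 8.42) / (18.0 + 8.42) = 5.737 kΩ.
V_out = 23.2 × 5.737 / (2.18 + 5.737) = 23.2 × 5.737/7.917 = 16.8 V.
(Unloaded it would have been 20.7 V.)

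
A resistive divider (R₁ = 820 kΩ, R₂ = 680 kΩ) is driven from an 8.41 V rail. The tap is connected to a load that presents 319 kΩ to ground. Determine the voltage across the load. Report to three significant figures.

The load sits in parallel with R₂: R₂‖R_L = (680 × 319) / (680 + 319) = 217.1 kΩ.
V_out = 8.41 × 217.1 / (820 + 217.1) = 8.41 × 217.1/1037 = 1.76 V.
(Unloaded it would have been 3.81 V.)

V_out ≈ 1.76 V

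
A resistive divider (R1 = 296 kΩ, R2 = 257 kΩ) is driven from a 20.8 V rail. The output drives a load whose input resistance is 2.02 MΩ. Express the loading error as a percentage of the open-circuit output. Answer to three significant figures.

6.38 %

The divider's output (Thévenin) resistance is R1‖R2 = 137.6 kΩ.
Fractional drop under load = R_th/(R_th + R_L) = 137.6 / (137.6 + 2020) = 0.06376.
So the output falls by 6.38 %.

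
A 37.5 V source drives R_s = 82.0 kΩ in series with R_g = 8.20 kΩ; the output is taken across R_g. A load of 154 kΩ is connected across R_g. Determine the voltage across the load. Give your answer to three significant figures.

V_out ≈ 3.25 V

The load sits in parallel with R_g: R_g‖R_L = (8.20 × 154) / (8.20 + 154) = 7.785 kΩ.
V_out = 37.5 × 7.785 / (82.0 + 7.785) = 37.5 × 7.785/89.79 = 3.25 V.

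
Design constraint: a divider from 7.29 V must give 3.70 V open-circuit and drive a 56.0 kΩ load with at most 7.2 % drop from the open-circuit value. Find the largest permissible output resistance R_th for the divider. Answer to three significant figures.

R_th ≤ 4.34 kΩ

Loading drop = R_th/(R_th + R_L) ≤ 0.0720, so R_th ≤ R_L · ε/(1−ε) = 56.0 kΩ × 0.0720/0.9280 = 4.34 kΩ.
(Any R1, R2 with R2/(R1+R2) = 0.508 and R1‖R2 ≤ 4.34 kΩ will meet the spec.)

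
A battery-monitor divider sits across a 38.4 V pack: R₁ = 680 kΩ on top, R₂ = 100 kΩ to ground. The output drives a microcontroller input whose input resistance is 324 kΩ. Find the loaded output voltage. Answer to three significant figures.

V_out ≈ 3.88 V

The load sits in parallel with R₂: R₂‖R_L = (100 × 324) / (100 + 324) = 76.42 kΩ.
V_out = 38.4 × 76.42 / (680 + 76.42) = 38.4 × 76.42/756.4 = 3.88 V.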